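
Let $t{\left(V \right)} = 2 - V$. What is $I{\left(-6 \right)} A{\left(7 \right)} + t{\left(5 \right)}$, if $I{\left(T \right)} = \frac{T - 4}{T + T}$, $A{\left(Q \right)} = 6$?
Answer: $2$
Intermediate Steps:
$I{\left(T \right)} = \frac{-4 + T}{2 T}$
$I{\left(-6 \right)} A{\left(7 \right)} + t{\left(5 \right)} = \frac{-4 - 6}{2 \left(-6\right)} 6 + \left(2 - 5\right) = \frac{1}{2} \left(- \frac{1}{6}\right) \left(-10\right) 6 + \left(2 - 5\right) = \frac{5}{6} \cdot 6 - 3 = 5 - 3 = 2$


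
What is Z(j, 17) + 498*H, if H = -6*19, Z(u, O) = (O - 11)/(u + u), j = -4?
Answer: -227091/4 ≈ -56773.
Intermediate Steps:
Z(u, O) = (-11 + O)/(2*u) (Z(u, O) = (-11 + O)/((2*u)) = (-11 + O)*(1/(2*u)) = (-11 + O)/(2*u))
H = -114
Z(j, 17) + 498*H = (1/2)*(-11 + 17)/(-4) + 498*(-114) = (1/2)*(-1/4)*6 - 56772 = -3/4 - 56772 = -227091/4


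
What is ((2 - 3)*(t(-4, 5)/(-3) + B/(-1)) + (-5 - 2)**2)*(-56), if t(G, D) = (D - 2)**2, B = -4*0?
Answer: -2912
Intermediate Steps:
B = 0
t(G, D) = (-2 + D)**2
((2 - 3)*(t(-4, 5)/(-3) + B/(-1)) + (-5 - 2)**2)*(-56) = ((2 - 3)*((-2 + 5)**2/(-3) + 0/(-1)) + (-5 - 2)**2)*(-56) = (-(3**2*(-1/3) + 0*(-1)) + (-7)**2)*(-56) = (-(9*(-1/3) + 0) + 49)*(-56) = (-(-3 + 0) + 49)*(-56) = (-1*(-3) + 49)*(-56) = (3 + 49)*(-56) = 52*(-56) = -2912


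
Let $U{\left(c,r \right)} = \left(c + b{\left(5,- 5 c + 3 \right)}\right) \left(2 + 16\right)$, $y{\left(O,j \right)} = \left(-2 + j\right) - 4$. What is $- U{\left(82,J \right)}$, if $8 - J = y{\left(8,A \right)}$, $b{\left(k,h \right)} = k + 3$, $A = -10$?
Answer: $-1620$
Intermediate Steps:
$y{\left(O,j \right)} = -6 + j$
$b{\left(k,h \right)} = 3 + k$
$J = 24$ ($J = 8 - \left(-6 - 10\right) = 8 - -16 = 8 + 16 = 24$)
$U{\left(c,r \right)} = 144 + 18 c$ ($U{\left(c,r \right)} = \left(c + \left(3 + 5\right)\right) \left(2 + 16\right) = \left(c + 8\right) 18 = \left(8 + c\right) 18 = 144 + 18 c$)
$- U{\left(82,J \right)} = - (144 + 18 \cdot 82) = - (144 + 1476) = \left(-1\right) 1620 = -1620$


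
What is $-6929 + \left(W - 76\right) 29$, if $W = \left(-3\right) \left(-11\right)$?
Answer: $-8176$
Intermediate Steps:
$W = 33$
$-6929 + \left(W - 76\right) 29 = -6929 + \left(33 - 76\right) 29 = -6929 - 1247 = -8176$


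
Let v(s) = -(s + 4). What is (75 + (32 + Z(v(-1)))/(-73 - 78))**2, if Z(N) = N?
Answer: 127599616/22801 ≈ 5596.2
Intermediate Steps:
v(s) = -4 - s (v(s) = -(4 + s) = -4 - s)
(75 + (32 + Z(v(-1)))/(-73 - 78))**2 = (75 + (32 + (-4 - 1*(-1)))/(-73 - 78))**2 = (75 + (32 + (-4 + 1))/(-151))**2 = (75 + (32 - 3)*(-1/151))**2 = (75 + 29*(-1/151))**2 = (75 - 29/151)**2 = (11296/151)**2 = 127599616/22801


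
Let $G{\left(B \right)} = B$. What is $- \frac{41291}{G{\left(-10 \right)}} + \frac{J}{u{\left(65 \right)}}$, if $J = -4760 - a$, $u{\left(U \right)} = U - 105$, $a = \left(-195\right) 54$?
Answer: $\frac{79697}{20} \approx 3984.9$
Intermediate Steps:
$a = -10530$
$u{\left(U \right)} = -105 + U$
$J = 5770$ ($J = -4760 - -10530 = -4760 + 10530 = 5770$)
$- \frac{41291}{G{\left(-10 \right)}} + \frac{J}{u{\left(65 \right)}} = - \frac{41291}{-10} + \frac{5770}{-105 + 65} = \left(-41291\right) \left(- \frac{1}{10}\right) + \frac{5770}{-40} = \frac{41291}{10} + 5770 \left(- \frac{1}{40}\right) = \frac{41291}{10} - \frac{577}{4} = \frac{79697}{20}$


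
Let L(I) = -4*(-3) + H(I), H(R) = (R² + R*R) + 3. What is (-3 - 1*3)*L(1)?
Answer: -102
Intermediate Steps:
H(R) = 3 + 2*R² (H(R) = (R² + R²) + 3 = 2*R² + 3 = 3 + 2*R²)
L(I) = 15 + 2*I² (L(I) = -4*(-3) + (3 + 2*I²) = 12 + (3 + 2*I²) = 15 + 2*I²)
(-3 - 1*3)*L(1) = (-3 - 1*3)*(15 + 2*1²) = (-3 - 3)*(15 + 2*1) = -6*(15 + 2) = -6*17 = -102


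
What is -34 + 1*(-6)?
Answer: -40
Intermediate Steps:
-34 + 1*(-6) = -34 - 6 = -40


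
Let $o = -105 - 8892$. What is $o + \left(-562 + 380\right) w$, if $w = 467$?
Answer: $-93991$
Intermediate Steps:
$o = -8997$ ($o = -105 - 8892 = -8997$)
$o + \left(-562 + 380\right) w = -8997 + \left(-562 + 380\right) 467 = -8997 - 84994 = -93991$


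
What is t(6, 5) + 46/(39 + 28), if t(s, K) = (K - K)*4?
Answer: 46/67 ≈ 0.68657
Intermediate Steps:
t(s, K) = 0 (t(s, K) = 0*4 = 0)
t(6, 5) + 46/(39 + 28) = 0 + 46/(39 + 28) = 0 + 46/67 = 46/67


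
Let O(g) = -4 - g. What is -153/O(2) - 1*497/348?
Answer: 8377/348 ≈ 24.072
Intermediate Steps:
-153/O(2) - 1*497/348 = -153/(-4 - 1*2) - 1*497/348 = -153/(-4 - 2) - 497*1/348 = -153/(-6) - 497/348 = -153*(-⅙) - 497/348 = 51/2 - 497/348 = 8377/348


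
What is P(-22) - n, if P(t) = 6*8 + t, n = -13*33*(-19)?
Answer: -8125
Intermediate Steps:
n = 8151 (n = -429*(-19) = 8151)
P(t) = 48 + t
P(-22) - n = (48 - 22) - 1*8151 = 26 - 8151 = -8125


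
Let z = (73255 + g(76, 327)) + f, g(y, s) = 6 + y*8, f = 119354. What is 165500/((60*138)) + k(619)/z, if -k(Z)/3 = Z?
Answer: 69484849/3478014 ≈ 19.978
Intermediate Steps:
k(Z) = -3*Z
g(y, s) = 6 + 8*y
z = 193223 (z = (73255 + (6 + 8*76)) + 119354 = (73255 + (6 + 608)) + 119354 = (73255 + 614) + 119354 = 73869 + 119354 = 193223)
165500/((60*138)) + k(619)/z = 165500/((60*138)) - 3*619/193223 = 165500/8280 - 1857*1/193223 = 165500*(1/8280) - 1857/193223 = 8275/414 - 1857/193223 = 69484849/3478014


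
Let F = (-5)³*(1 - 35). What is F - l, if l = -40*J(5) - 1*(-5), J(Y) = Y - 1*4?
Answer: 4285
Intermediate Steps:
J(Y) = -4 + Y (J(Y) = Y - 4 = -4 + Y)
F = 4250 (F = -125*(-34) = 4250)
l = -35 (l = -40*(-4 + 5) - 1*(-5) = -40*1 + 5 = -40 + 5 = -35)
F - l = 4250 - 1*(-35) = 4250 + 35 = 4285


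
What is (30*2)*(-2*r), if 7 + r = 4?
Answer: 360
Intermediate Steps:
r = -3 (r = -7 + 4 = -3)
(30*2)*(-2*r) = (30*2)*(-2*(-3)) = 60*6 = 360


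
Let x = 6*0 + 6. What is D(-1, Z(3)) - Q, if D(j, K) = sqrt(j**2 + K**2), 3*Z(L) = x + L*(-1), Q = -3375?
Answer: 3375 + sqrt(2) ≈ 3376.4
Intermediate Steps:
x = 6 (x = 0 + 6 = 6)
Z(L) = 2 - L/3 (Z(L) = (6 + L*(-1))/3 = (6 - L)/3 = 2 - L/3)
D(j, K) = sqrt(K**2 + j**2)
D(-1, Z(3)) - Q = sqrt((2 - 1/3*3)**2 + (-1)**2) - 1*(-3375) = sqrt((2 - 1)**2 + 1) + 3375 = sqrt(1**2 + 1) + 3375 = sqrt(1 + 1) + 3375 = sqrt(2) + 3375 = 3375 + sqrt(2)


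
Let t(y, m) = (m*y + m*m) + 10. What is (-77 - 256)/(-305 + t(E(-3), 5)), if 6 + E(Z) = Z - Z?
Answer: 111/100 ≈ 1.1100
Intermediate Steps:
E(Z) = -6 (E(Z) = -6 + (Z - Z) = -6 + 0 = -6)
t(y, m) = 10 + m² + m*y (t(y, m) = (m*y + m²) + 10 = (m² + m*y) + 10 = 10 + m² + m*y)
(-77 - 256)/(-305 + t(E(-3), 5)) = (-77 - 256)/(-305 + (10 + 5² + 5*(-6))) = -333/(-305 + (10 + 25 - 30)) = -333/(-305 + 5) = -333/(-300) = -333*(-1/300) = 111/100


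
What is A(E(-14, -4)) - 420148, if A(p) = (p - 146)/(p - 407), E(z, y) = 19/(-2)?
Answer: -349982973/833 ≈ -4.2015e+5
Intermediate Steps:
E(z, y) = -19/2 (E(z, y) = 19*(-1/2) = -19/2)
A(p) = (-146 + p)/(-407 + p)
A(E(-14, -4)) - 420148 = (-146 - 19/2)/(-407 - 19/2) - 420148 = -311/2/(-833/2) - 420148 = -2/833*(-311/2) - 420148 = 311/833 - 420148 = -349982973/833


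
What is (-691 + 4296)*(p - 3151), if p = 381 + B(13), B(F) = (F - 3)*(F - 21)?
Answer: -10274250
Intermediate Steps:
B(F) = (-21 + F)*(-3 + F) (B(F) = (-3 + F)*(-21 + F) = (-21 + F)*(-3 + F))
p = 301 (p = 381 + (63 + 13² - 24*13) = 381 + (63 + 169 - 312) = 381 - 80 = 301)
(-691 + 4296)*(p - 3151) = (-691 + 4296)*(301 - 3151) = 3605*(-2850) = -10274250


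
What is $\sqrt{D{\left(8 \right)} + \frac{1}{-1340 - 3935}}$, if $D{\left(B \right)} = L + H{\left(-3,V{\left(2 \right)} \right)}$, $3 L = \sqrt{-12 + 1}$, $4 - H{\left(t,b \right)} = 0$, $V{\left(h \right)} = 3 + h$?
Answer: $\frac{\sqrt{40067001 + 3339075 i \sqrt{11}}}{3165} \approx 2.0186 + 0.27384 i$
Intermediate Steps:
$H{\left(t,b \right)} = 4$ ($H{\left(t,b \right)} = 4 - 0 = 4 + 0 = 4$)
$L = \frac{i \sqrt{11}}{3}$ ($L = \frac{\sqrt{-12 + 1}}{3} = \frac{\sqrt{-11}}{3} = \frac{i \sqrt{11}}{3} \approx 1.1055 i$)
$D{\left(B \right)} = 4 + \frac{i \sqrt{11}}{3}$ ($D{\left(B \right)} = \frac{i \sqrt{11}}{3} + 4 = 4 + \frac{i \sqrt{11}}{3}$)
$\sqrt{D{\left(8 \right)} + \frac{1}{-1340 - 3935}} = \sqrt{\left(4 + \frac{i \sqrt{11}}{3}\right) + \frac{1}{-1340 - 3935}} = \sqrt{\left(4 + \frac{i \sqrt{11}}{3}\right) + \frac{1}{-5275}} = \sqrt{\left(4 + \frac{i \sqrt{11}}{3}\right) - \frac{1}{5275}} = \sqrt{\frac{21099}{5275} + \frac{i \sqrt{11}}{3}}$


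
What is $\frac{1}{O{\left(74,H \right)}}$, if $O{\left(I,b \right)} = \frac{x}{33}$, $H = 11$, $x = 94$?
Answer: $\frac{33}{94} \approx 0.35106$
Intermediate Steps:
$O{\left(I,b \right)} = \frac{94}{33}$
$\frac{1}{O{\left(74,H \right)}} = \frac{1}{\frac{94}{33}} = \frac{33}{94}$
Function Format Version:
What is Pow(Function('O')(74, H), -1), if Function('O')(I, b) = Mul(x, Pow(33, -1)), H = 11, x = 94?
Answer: Rational(33, 94) ≈ 0.35106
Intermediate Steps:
Function('O')(I, b) = Rational(94, 33) (Function('O')(I, b) = Mul(94, Pow(33, -1)) = Mul(94, Rational(1, 33)) = Rational(94, 33))
Pow(Function('O')(74, H), -1) = Pow(Rational(94, 33), -1) = Rational(33, 94)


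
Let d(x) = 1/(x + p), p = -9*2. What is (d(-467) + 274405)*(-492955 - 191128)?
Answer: -91042160189192/485 ≈ -1.8772e+11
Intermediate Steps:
p = -18
d(x) = 1/(-18 + x) (d(x) = 1/(x - 18) = 1/(-18 + x))
(d(-467) + 274405)*(-492955 - 191128) = (1/(-18 - 467) + 274405)*(-492955 - 191128) = (1/(-485) + 274405)*(-684083) = (-1/485 + 274405)*(-684083) = (133086424/485)*(-684083) = -91042160189192/485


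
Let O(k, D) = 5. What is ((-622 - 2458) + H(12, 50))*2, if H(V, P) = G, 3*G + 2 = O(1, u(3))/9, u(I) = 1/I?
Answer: -166346/27 ≈ -6161.0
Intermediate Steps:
G = -13/27 (G = -⅔ + (5/9)/3 = -⅔ + (5*(⅑))/3 = -⅔ + (⅓)*(5/9) = -⅔ + 5/27 = -13/27 ≈ -0.48148)
H(V, P) = -13/27
((-622 - 2458) + H(12, 50))*2 = ((-622 - 2458) - 13/27)*2 = (-3080 - 13/27)*2 = -83173/27*2 = -166346/27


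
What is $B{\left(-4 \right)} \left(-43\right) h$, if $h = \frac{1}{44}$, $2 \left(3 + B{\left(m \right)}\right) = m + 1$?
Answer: $\frac{387}{88} \approx 4.3977$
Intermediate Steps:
$B{\left(m \right)} = - \frac{5}{2} + \frac{m}{2}$ ($B{\left(m \right)} = -3 + \frac{m + 1}{2} = -3 + \frac{1 + m}{2} = -3 + \left(\frac{1}{2} + \frac{m}{2}\right) = - \frac{5}{2} + \frac{m}{2}$)
$h = \frac{1}{44} \approx 0.022727$
$B{\left(-4 \right)} \left(-43\right) h = \left(- \frac{5}{2} + \frac{1}{2} \left(-4\right)\right) \left(-43\right) \frac{1}{44} = \left(- \frac{5}{2} - 2\right) \left(-43\right) \frac{1}{44} = \left(- \frac{9}{2}\right) \left(-43\right) \frac{1}{44} = \frac{387}{2} \cdot \frac{1}{44} = \frac{387}{88}$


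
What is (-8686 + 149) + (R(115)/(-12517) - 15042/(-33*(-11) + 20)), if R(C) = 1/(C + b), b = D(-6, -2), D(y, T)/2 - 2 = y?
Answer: -4399278530830/512959177 ≈ -8576.3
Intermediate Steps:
D(y, T) = 4 + 2*y
b = -8 (b = 4 + 2*(-6) = 4 - 12 = -8)
R(C) = 1/(-8 + C) (R(C) = 1/(C - 8) = 1/(-8 + C))
(-8686 + 149) + (R(115)/(-12517) - 15042/(-33*(-11) + 20)) = (-8686 + 149) + (1/((-8 + 115)*(-12517)) - 15042/(-33*(-11) + 20)) = -8537 + (-1/12517/107 - 15042/(363 + 20)) = -8537 + ((1/107)*(-1/12517) - 15042/383) = -8537 + (-1/1339319 - 15042*1/383) = -8537 + (-1/1339319 - 15042/383) = -8537 - 20146036781/512959177 = -4399278530830/512959177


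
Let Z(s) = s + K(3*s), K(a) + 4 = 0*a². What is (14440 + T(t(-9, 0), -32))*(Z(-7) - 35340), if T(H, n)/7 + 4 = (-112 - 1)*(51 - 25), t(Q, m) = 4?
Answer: 217550054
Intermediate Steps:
K(a) = -4 (K(a) = -4 + 0*a² = -4 + 0 = -4)
Z(s) = -4 + s (Z(s) = s - 4 = -4 + s)
T(H, n) = -20594 (T(H, n) = -28 + 7*((-112 - 1)*(51 - 25)) = -28 + 7*(-113*26) = -28 + 7*(-2938) = -28 - 20566 = -20594)
(14440 + T(t(-9, 0), -32))*(Z(-7) - 35340) = (14440 - 20594)*((-4 - 7) - 35340) = -6154*(-11 - 35340) = -6154*(-35351) = 217550054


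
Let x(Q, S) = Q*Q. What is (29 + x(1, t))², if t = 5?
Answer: 900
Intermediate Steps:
x(Q, S) = Q²
(29 + x(1, t))² = (29 + 1²)² = (29 + 1)² = 30² = 900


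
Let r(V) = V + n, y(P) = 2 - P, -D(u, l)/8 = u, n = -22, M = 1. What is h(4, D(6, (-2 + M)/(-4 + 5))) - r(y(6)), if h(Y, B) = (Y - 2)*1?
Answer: 28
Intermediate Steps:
D(u, l) = -8*u
h(Y, B) = -2 + Y (h(Y, B) = (-2 + Y)*1 = -2 + Y)
r(V) = -22 + V (r(V) = V - 22 = -22 + V)
h(4, D(6, (-2 + M)/(-4 + 5))) - r(y(6)) = (-2 + 4) - (-22 + (2 - 1*6)) = 2 - (-22 + (2 - 6)) = 2 - (-22 - 4) = 2 - 1*(-26) = 2 + 26 = 28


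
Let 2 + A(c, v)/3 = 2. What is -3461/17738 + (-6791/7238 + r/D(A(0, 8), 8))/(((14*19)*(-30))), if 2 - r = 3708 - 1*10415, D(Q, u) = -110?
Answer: -816130067/4356009350 ≈ -0.18736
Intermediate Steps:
A(c, v) = 0 (A(c, v) = -6 + 3*2 = -6 + 6 = 0)
r = 6709 (r = 2 - (3708 - 1*10415) = 2 - (3708 - 10415) = 2 - 1*(-6707) = 2 + 6707 = 6709)
-3461/17738 + (-6791/7238 + r/D(A(0, 8), 8))/(((14*19)*(-30))) = -3461/17738 + (-6791/7238 + 6709/(-110))/(((14*19)*(-30))) = -3461*1/17738 + (-6791*1/7238 + 6709*(-1/110))/((266*(-30))) = -3461/17738 + (-6791/7238 - 6709/110)/(-7980) = -3461/17738 - 1120608/18095*(-1/7980) = -3461/17738 + 93384/12033175 = -816130067/4356009350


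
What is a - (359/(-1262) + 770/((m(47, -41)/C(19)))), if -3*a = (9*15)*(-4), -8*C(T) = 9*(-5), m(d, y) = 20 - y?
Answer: 16825243/153964 ≈ 109.28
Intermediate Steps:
C(T) = 45/8 (C(T) = -9*(-5)/8 = -⅛*(-45) = 45/8)
a = 180 (a = -9*15*(-4)/3 = -45*(-4) = -⅓*(-540) = 180)
a - (359/(-1262) + 770/((m(47, -41)/C(19)))) = 180 - (359/(-1262) + 770/(((20 - 1*(-41))/(45/8)))) = 180 - (359*(-1/1262) + 770/(((20 + 41)*(8/45)))) = 180 - (-359/1262 + 770/((61*(8/45)))) = 180 - (-359/1262 + 770/(488/45)) = 180 - (-359/1262 + 770*(45/488)) = 180 - (-359/1262 + 17325/244) = 180 - 1*10888277/153964 = 180 - 10888277/153964 = 16825243/153964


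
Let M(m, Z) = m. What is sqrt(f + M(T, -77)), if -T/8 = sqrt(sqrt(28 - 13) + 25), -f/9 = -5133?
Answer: sqrt(46197 - 8*sqrt(25 + sqrt(15))) ≈ 214.83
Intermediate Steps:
f = 46197 (f = -9*(-5133) = 46197)
T = -8*sqrt(25 + sqrt(15)) (T = -8*sqrt(sqrt(28 - 13) + 25) = -8*sqrt(sqrt(15) + 25) = -8*sqrt(25 + sqrt(15)) ≈ -42.987)
sqrt(f + M(T, -77)) = sqrt(46197 - 8*sqrt(25 + sqrt(15)))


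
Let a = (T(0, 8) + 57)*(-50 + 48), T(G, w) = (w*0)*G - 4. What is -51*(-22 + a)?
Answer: 6528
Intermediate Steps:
T(G, w) = -4 (T(G, w) = 0*G - 4 = 0 - 4 = -4)
a = -106 (a = (-4 + 57)*(-50 + 48) = 53*(-2) = -106)
-51*(-22 + a) = -51*(-22 - 106) = -51*(-128) = 6528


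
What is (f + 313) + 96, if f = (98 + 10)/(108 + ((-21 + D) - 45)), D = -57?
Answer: 2009/5 ≈ 401.80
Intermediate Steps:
f = -36/5 (f = (98 + 10)/(108 + ((-21 - 57) - 45)) = 108/(108 + (-78 - 45)) = 108/(108 - 123) = 108/(-15) = 108*(-1/15) = -36/5 ≈ -7.2000)
(f + 313) + 96 = (-36/5 + 313) + 96 = 1529/5 + 96 = 2009/5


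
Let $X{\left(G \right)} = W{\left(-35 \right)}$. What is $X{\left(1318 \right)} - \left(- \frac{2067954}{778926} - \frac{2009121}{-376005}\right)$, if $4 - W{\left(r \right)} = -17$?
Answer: $\frac{297949219053}{16271115035} \approx 18.312$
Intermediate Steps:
$W{\left(r \right)} = 21$ ($W{\left(r \right)} = 4 - -17 = 4 + 17 = 21$)
$X{\left(G \right)} = 21$
$X{\left(1318 \right)} - \left(- \frac{2067954}{778926} - \frac{2009121}{-376005}\right) = 21 - \left(- \frac{2067954}{778926} - \frac{2009121}{-376005}\right) = 21 - \left(\left(-2067954\right) \frac{1}{778926} - - \frac{669707}{125335}\right) = 21 - \left(- \frac{344659}{129821} + \frac{669707}{125335}\right) = 21 - \frac{43744196682}{16271115035} = \frac{297949219053}{16271115035}$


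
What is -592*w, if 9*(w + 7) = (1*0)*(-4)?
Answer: 4144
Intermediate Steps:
w = -7 (w = -7 + ((1*0)*(-4))/9 = -7 + (0*(-4))/9 = -7 + (⅑)*0 = -7 + 0 = -7)
-592*w = -592*(-7) = 4144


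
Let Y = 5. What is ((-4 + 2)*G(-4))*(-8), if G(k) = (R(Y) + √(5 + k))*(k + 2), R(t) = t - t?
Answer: -32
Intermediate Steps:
R(t) = 0
G(k) = √(5 + k)*(2 + k) (G(k) = (0 + √(5 + k))*(k + 2) = √(5 + k)*(2 + k))
((-4 + 2)*G(-4))*(-8) = ((-4 + 2)*(√(5 - 4)*(2 - 4)))*(-8) = -2*√1*(-2)*(-8) = -2*(-2)*(-8) = 4*(-8) = -32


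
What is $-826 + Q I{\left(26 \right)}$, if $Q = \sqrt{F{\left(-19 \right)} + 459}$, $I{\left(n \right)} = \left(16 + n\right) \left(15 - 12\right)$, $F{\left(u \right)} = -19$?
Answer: $-826 + 252 \sqrt{110} \approx 1817.0$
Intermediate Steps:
$I{\left(n \right)} = 48 + 3 n$ ($I{\left(n \right)} = \left(16 + n\right) 3 = 48 + 3 n$)
$Q = 2 \sqrt{110}$ ($Q = \sqrt{-19 + 459} = \sqrt{440} = 2 \sqrt{110} \approx 20.976$)
$-826 + Q I{\left(26 \right)} = -826 + 2 \sqrt{110} \left(48 + 3 \cdot 26\right) = -826 + 2 \sqrt{110} \left(48 + 78\right) = -826 + 2 \sqrt{110} \cdot 126 = -826 + 252 \sqrt{110}$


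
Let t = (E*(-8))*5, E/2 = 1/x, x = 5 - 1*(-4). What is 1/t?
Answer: -9/80 ≈ -0.11250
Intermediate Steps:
x = 9 (x = 5 + 4 = 9)
E = 2/9 ≈ 0.22222
t = -80/9 (t = ((2/9)*(-8))*5 = -16/9*5 = -80/9 ≈ -8.8889)
1/t = 1/(-80/9) = -9/80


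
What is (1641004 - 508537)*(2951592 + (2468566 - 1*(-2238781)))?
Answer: 8673495672513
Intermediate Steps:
(1641004 - 508537)*(2951592 + (2468566 - 1*(-2238781))) = 1132467*(2951592 + (2468566 + 2238781)) = 1132467*(2951592 + 4707347) = 1132467*7658939 = 8673495672513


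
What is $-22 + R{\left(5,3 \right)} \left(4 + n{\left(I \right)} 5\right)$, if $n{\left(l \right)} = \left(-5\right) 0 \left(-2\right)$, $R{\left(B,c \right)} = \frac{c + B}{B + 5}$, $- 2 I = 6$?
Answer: $- \frac{94}{5} \approx -18.8$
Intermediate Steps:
$I = -3$ ($I = \left(- \frac{1}{2}\right) 6 = -3$)
$R{\left(B,c \right)} = \frac{B + c}{5 + B}$
$n{\left(l \right)} = 0$ ($n{\left(l \right)} = 0 \left(-2\right) = 0$)
$-22 + R{\left(5,3 \right)} \left(4 + n{\left(I \right)} 5\right) = -22 + \frac{5 + 3}{5 + 5} \left(4 + 0 \cdot 5\right) = -22 + \frac{1}{10} \cdot 8 \left(4 + 0\right) = -22 + \frac{1}{10} \cdot 8 \cdot 4 = -22 + \frac{4}{5} \cdot 4 = -22 + \frac{16}{5} = - \frac{94}{5}$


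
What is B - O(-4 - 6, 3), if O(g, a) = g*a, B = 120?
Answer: 150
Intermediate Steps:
O(g, a) = a*g
B - O(-4 - 6, 3) = 120 - 3*(-4 - 6) = 120 - 3*(-10) = 120 - 1*(-30) = 120 + 30 = 150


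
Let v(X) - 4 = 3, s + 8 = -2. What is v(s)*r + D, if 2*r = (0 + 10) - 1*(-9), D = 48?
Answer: 229/2 ≈ 114.50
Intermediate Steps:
s = -10 (s = -8 - 2 = -10)
v(X) = 7 (v(X) = 4 + 3 = 7)
r = 19/2 (r = ((0 + 10) - 1*(-9))/2 = (10 + 9)/2 = (½)*19 = 19/2 ≈ 9.5000)
v(s)*r + D = 7*(19/2) + 48 = 133/2 + 48 = 229/2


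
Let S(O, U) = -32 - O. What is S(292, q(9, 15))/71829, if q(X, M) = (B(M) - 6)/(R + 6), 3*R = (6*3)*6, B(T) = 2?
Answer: -36/7981 ≈ -0.0045107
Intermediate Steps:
R = 36 (R = ((6*3)*6)/3 = (18*6)/3 = (1/3)*108 = 36)
q(X, M) = -2/21 (q(X, M) = (2 - 6)/(36 + 6) = -4/42 = -4*1/42 = -2/21)
S(292, q(9, 15))/71829 = (-32 - 1*292)/71829 = (-32 - 292)*(1/71829) = -324*1/71829 = -36/7981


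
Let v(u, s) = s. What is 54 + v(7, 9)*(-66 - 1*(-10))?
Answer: -450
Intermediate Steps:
54 + v(7, 9)*(-66 - 1*(-10)) = 54 + 9*(-66 - 1*(-10)) = 54 + 9*(-66 + 10) = 54 + 9*(-56) = 54 - 504 = -450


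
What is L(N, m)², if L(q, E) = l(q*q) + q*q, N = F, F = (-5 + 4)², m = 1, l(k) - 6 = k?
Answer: 64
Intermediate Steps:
l(k) = 6 + k
F = 1 (F = (-1)² = 1)
N = 1
L(q, E) = 6 + 2*q² (L(q, E) = (6 + q*q) + q*q = (6 + q²) + q² = 6 + 2*q²)
L(N, m)² = (6 + 2*1²)² = (6 + 2*1)² = (6 + 2)² = 8² = 64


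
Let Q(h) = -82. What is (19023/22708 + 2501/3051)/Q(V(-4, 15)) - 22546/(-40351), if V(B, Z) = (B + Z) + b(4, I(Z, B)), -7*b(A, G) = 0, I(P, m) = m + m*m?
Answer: 123453240141145/229239391872456 ≈ 0.53853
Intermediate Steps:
I(P, m) = m + m**2
b(A, G) = 0 (b(A, G) = -1/7*0 = 0)
V(B, Z) = B + Z (V(B, Z) = (B + Z) + 0 = B + Z)
(19023/22708 + 2501/3051)/Q(V(-4, 15)) - 22546/(-40351) = (19023/22708 + 2501/3051)/(-82) - 22546/(-40351) = (19023*(1/22708) + 2501*(1/3051))*(-1/82) - 22546*(-1/40351) = (19023/22708 + 2501/3051)*(-1/82) + 22546/40351 = (114831881/69282108)*(-1/82) + 22546/40351 = -114831881/5681132856 + 22546/40351 = 123453240141145/229239391872456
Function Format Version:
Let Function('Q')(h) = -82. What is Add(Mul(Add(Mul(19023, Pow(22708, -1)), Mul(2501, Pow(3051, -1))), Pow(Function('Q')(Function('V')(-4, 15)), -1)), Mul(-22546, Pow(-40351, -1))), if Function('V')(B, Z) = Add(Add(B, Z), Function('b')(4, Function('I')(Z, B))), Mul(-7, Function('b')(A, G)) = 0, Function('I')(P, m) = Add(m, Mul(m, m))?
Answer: Rational(123453240141145, 229239391872456) ≈ 0.53853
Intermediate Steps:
Function('I')(P, m) = Add(m, Pow(m, 2))
Function('b')(A, G) = 0 (Function('b')(A, G) = Mul(Rational(-1, 7), 0) = 0)
Function('V')(B, Z) = Add(B, Z) (Function('V')(B, Z) = Add(Add(B, Z), 0) = Add(B, Z))
Add(Mul(Add(Mul(19023, Pow(22708, -1)), Mul(2501, Pow(3051, -1))), Pow(Function('Q')(Function('V')(-4, 15)), -1)), Mul(-22546, Pow(-40351, -1))) = Add(Mul(Add(Mul(19023, Pow(22708, -1)), Mul(2501, Pow(3051, -1))), Pow(-82, -1)), Mul(-22546, Pow(-40351, -1))) = Add(Mul(Add(Mul(19023, Rational(1, 22708)), Mul(2501, Rational(1, 3051))), Rational(-1, 82)), Mul(-22546, Rational(-1, 40351))) = Add(Mul(Add(Rational(19023, 22708), Rational(2501, 3051)), Rational(-1, 82)), Rational(22546, 40351)) = Add(Mul(Rational(114831881, 69282108), Rational(-1, 82)), Rational(22546, 40351)) = Add(Rational(-114831881, 5681132856), Rational(22546, 40351)) = Rational(123453240141145, 229239391872456)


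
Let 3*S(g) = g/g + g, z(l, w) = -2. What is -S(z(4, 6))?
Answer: 1/3 ≈ 0.33333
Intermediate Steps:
S(g) = 1/3 + g/3 (S(g) = (g/g + g)/3 = (1 + g)/3 = 1/3 + g/3)
-S(z(4, 6)) = -(1/3 + (1/3)*(-2)) = -(1/3 - 2/3) = -1*(-1/3) = 1/3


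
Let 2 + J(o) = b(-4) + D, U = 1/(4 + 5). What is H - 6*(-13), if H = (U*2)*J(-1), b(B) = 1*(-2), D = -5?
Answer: 76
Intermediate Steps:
U = ⅑ (U = 1/9 = ⅑ ≈ 0.11111)
b(B) = -2
J(o) = -9 (J(o) = -2 + (-2 - 5) = -2 - 7 = -9)
H = -2 (H = ((⅑)*2)*(-9) = (2/9)*(-9) = -2)
H - 6*(-13) = -2 - 6*(-13) = -2 + 78 = 76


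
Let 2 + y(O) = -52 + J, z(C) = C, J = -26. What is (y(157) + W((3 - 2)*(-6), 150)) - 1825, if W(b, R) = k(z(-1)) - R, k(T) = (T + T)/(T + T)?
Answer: -2054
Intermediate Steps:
k(T) = 1 (k(T) = (2*T)/((2*T)) = (2*T)*(1/(2*T)) = 1)
W(b, R) = 1 - R
y(O) = -80 (y(O) = -2 + (-52 - 26) = -2 - 78 = -80)
(y(157) + W((3 - 2)*(-6), 150)) - 1825 = (-80 + (1 - 1*150)) - 1825 = (-80 + (1 - 150)) - 1825 = (-80 - 149) - 1825 = -229 - 1825 = -2054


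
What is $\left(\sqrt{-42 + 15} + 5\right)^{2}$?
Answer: $-2 + 30 i \sqrt{3} \approx -2.0 + 51.962 i$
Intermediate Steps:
$\left(\sqrt{-42 + 15} + 5\right)^{2} = \left(\sqrt{-27} + 5\right)^{2} = \left(3 i \sqrt{3} + 5\right)^{2} = \left(5 + 3 i \sqrt{3}\right)^{2}$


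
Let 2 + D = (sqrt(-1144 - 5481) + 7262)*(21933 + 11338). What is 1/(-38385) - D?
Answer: -9274353390001/38385 - 166355*I*sqrt(265) ≈ -2.4161e+8 - 2.7081e+6*I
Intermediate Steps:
D = 241614000 + 166355*I*sqrt(265) (D = -2 + (sqrt(-1144 - 5481) + 7262)*(21933 + 11338) = -2 + (sqrt(-6625) + 7262)*33271 = -2 + (5*I*sqrt(265) + 7262)*33271 = -2 + (7262 + 5*I*sqrt(265))*33271 = -2 + (241614002 + 166355*I*sqrt(265)) = 241614000 + 166355*I*sqrt(265) ≈ 2.4161e+8 + 2.7081e+6*I)
1/(-38385) - D = 1/(-38385) - (241614000 + 166355*I*sqrt(265)) = -1/38385 + (-241614000 - 166355*I*sqrt(265)) = -9274353390001/38385 - 166355*I*sqrt(265)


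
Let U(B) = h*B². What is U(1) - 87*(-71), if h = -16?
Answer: 6161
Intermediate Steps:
U(B) = -16*B²
U(1) - 87*(-71) = -16*1² - 87*(-71) = -16*1 + 6177 = -16 + 6177 = 6161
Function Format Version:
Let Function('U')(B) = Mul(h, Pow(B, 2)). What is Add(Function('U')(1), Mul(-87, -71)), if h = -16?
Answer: 6161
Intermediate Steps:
Function('U')(B) = Mul(-16, Pow(B, 2))
Add(Function('U')(1), Mul(-87, -71)) = Add(Mul(-16, Pow(1, 2)), Mul(-87, -71)) = Add(Mul(-16, 1), 6177) = Add(-16, 6177) = 6161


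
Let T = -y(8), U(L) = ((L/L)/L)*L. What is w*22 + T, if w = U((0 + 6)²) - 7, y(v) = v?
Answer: -140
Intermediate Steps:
U(L) = 1 (U(L) = (1/L)*L = L/L = 1)
w = -6 (w = 1 - 7 = -6)
T = -8 (T = -1*8 = -8)
w*22 + T = -6*22 - 8 = -132 - 8 = -140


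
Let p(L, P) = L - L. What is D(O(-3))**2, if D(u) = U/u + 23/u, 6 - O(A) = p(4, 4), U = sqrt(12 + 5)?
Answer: (23 + sqrt(17))**2/36 ≈ 20.435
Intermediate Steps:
p(L, P) = 0
U = sqrt(17) ≈ 4.1231
O(A) = 6 (O(A) = 6 - 1*0 = 6 + 0 = 6)
D(u) = 23/u + sqrt(17)/u (D(u) = sqrt(17)/u + 23/u = 23/u + sqrt(17)/u)
D(O(-3))**2 = ((23 + sqrt(17))/6)**2 = (23/6 + sqrt(17)/6)**2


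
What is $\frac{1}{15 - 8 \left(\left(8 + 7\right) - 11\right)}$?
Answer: $- \frac{1}{17} \approx -0.058824$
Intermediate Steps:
$\frac{1}{15 - 8 \left(\left(8 + 7\right) - 11\right)} = \frac{1}{15 - 8 \left(15 - 11\right)} = \frac{1}{15 - 32} = \frac{1}{-17} = - \frac{1}{17}$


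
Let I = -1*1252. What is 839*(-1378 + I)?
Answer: -2206570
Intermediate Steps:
I = -1252
839*(-1378 + I) = 839*(-1378 - 1252) = 839*(-2630) = -2206570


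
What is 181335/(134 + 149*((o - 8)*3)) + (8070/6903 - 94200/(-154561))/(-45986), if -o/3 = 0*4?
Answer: -1482839452543501045/28146412158645066 ≈ -52.683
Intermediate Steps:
o = 0 (o = -0*4 = -3*0 = 0)
181335/(134 + 149*((o - 8)*3)) + (8070/6903 - 94200/(-154561))/(-45986) = 181335/(134 + 149*((0 - 8)*3)) + (8070/6903 - 94200/(-154561))/(-45986) = 181335/(134 + 149*(-8*3)) + (8070*(1/6903) - 94200*(-1/154561))*(-1/45986) = 181335/(134 + 149*(-24)) + (2690/2301 + 94200/154561)*(-1/45986) = 181335/(134 - 3576) + (632523290/355644861)*(-1/45986) = 181335/(-3442) - 316261645/8177342288973 = 181335*(-1/3442) - 316261645/8177342288973 = -181335/3442 - 316261645/8177342288973 = -1482839452543501045/28146412158645066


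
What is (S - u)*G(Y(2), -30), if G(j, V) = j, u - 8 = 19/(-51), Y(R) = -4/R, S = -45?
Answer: 5368/51 ≈ 105.25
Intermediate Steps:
u = 389/51 (u = 8 + 19/(-51) = 8 + 19*(-1/51) = 8 - 19/51 = 389/51 ≈ 7.6274)
(S - u)*G(Y(2), -30) = (-45 - 1*389/51)*(-4/2) = (-45 - 389/51)*(-4*1/2) = -2684/51*(-2) = 5368/51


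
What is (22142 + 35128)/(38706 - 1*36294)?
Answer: 9545/402 ≈ 23.744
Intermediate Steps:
(22142 + 35128)/(38706 - 1*36294) = 57270/(38706 - 36294) = 57270/2412 = 57270*(1/2412) = 9545/402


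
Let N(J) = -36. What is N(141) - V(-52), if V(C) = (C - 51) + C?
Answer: 119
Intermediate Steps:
V(C) = -51 + 2*C (V(C) = (-51 + C) + C = -51 + 2*C)
N(141) - V(-52) = -36 - (-51 + 2*(-52)) = -36 - (-51 - 104) = -36 - 1*(-155) = -36 + 155 = 119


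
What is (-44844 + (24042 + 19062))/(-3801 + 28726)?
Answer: -348/4985 ≈ -0.069809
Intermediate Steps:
(-44844 + (24042 + 19062))/(-3801 + 28726) = (-44844 + 43104)/24925 = -1740*1/24925 = -348/4985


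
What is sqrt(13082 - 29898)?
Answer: 4*I*sqrt(1051) ≈ 129.68*I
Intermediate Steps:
sqrt(13082 - 29898) = sqrt(-16816) = 4*I*sqrt(1051)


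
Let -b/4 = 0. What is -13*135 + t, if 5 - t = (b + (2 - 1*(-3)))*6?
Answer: -1780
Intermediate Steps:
b = 0 (b = -4*0 = 0)
t = -25 (t = 5 - (0 + (2 - 1*(-3)))*6 = 5 - (0 + (2 + 3))*6 = 5 - (0 + 5)*6 = 5 - 5*6 = 5 - 1*30 = 5 - 30 = -25)
-13*135 + t = -13*135 - 25 = -1755 - 25 = -1780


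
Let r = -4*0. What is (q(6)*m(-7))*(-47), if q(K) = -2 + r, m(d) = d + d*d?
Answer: 3948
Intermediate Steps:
r = 0
m(d) = d + d**2
q(K) = -2 (q(K) = -2 + 0 = -2)
(q(6)*m(-7))*(-47) = -(-14)*(1 - 7)*(-47) = -(-14)*(-6)*(-47) = -2*42*(-47) = -84*(-47) = 3948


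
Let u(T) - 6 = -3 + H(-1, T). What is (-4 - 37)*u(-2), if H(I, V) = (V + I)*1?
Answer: 0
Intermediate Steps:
H(I, V) = I + V (H(I, V) = (I + V)*1 = I + V)
u(T) = 2 + T (u(T) = 6 + (-3 + (-1 + T)) = 6 + (-4 + T) = 2 + T)
(-4 - 37)*u(-2) = (-4 - 37)*(2 - 2) = -41*0 = 0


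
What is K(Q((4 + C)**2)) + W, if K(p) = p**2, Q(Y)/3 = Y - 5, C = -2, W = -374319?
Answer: -374310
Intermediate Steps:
Q(Y) = -15 + 3*Y (Q(Y) = 3*(Y - 5) = 3*(-5 + Y) = -15 + 3*Y)
K(Q((4 + C)**2)) + W = (-15 + 3*(4 - 2)**2)**2 - 374319 = (-15 + 3*2**2)**2 - 374319 = (-15 + 3*4)**2 - 374319 = (-15 + 12)**2 - 374319 = (-3)**2 - 374319 = 9 - 374319 = -374310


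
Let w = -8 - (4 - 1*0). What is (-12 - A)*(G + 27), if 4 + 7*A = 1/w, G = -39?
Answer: 137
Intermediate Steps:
w = -12 (w = -8 - (4 + 0) = -8 - 1*4 = -8 - 4 = -12)
A = -7/12 (A = -4/7 + (⅐)/(-12) = -4/7 + (⅐)*(-1/12) = -4/7 - 1/84 = -7/12 ≈ -0.58333)
(-12 - A)*(G + 27) = (-12 - 1*(-7/12))*(-39 + 27) = (-12 + 7/12)*(-12) = -137/12*(-12) = 137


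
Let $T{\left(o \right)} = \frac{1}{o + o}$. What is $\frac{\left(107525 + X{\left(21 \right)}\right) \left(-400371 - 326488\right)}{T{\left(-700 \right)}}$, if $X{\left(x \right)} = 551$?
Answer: $109978418597600$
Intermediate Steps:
$T{\left(o \right)} = \frac{1}{2 o}$
$\frac{\left(107525 + X{\left(21 \right)}\right) \left(-400371 - 326488\right)}{T{\left(-700 \right)}} = \frac{\left(107525 + 551\right) \left(-400371 - 326488\right)}{\frac{1}{2} \frac{1}{-700}} = \frac{108076 \left(-726859\right)}{\frac{1}{2} \left(- \frac{1}{700}\right)} = - \frac{78556013284}{- \frac{1}{1400}} = \left(-78556013284\right) \left(-1400\right) = 109978418597600$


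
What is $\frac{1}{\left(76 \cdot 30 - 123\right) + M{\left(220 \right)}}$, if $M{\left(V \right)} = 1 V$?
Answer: $\frac{1}{2377} \approx 0.0004207$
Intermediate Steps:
$M{\left(V \right)} = V$
$\frac{1}{\left(76 \cdot 30 - 123\right) + M{\left(220 \right)}} = \frac{1}{\left(76 \cdot 30 - 123\right) + 220} = \frac{1}{\left(2280 - 123\right) + 220} = \frac{1}{2157 + 220} = \frac{1}{2377}$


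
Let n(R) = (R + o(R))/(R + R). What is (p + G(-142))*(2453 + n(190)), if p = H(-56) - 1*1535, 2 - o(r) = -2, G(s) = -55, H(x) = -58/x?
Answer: -20740235997/5320 ≈ -3.8985e+6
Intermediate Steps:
o(r) = 4 (o(r) = 2 - 1*(-2) = 2 + 2 = 4)
p = -42951/28 (p = -58/(-56) - 1*1535 = -58*(-1/56) - 1535 = 29/28 - 1535 = -42951/28 ≈ -1534.0)
n(R) = (4 + R)/(2*R) (n(R) = (R + 4)/(R + R) = (4 + R)/((2*R)) = (4 + R)*(1/(2*R)) = (4 + R)/(2*R))
(p + G(-142))*(2453 + n(190)) = (-42951/28 - 55)*(2453 + (1/2)*(4 + 190)/190) = -44491*(2453 + (1/2)*(1/190)*194)/28 = -44491*(2453 + 97/190)/28 = -44491/28*466167/190 = -20740235997/5320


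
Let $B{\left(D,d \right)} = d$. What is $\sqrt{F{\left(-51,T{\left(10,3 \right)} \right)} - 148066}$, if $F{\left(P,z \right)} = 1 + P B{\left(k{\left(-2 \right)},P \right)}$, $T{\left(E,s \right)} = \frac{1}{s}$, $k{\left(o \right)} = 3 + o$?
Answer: $2 i \sqrt{36366} \approx 381.4 i$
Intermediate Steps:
$F{\left(P,z \right)} = 1 + P^{2}$ ($F{\left(P,z \right)} = 1 + P P = 1 + P^{2}$)
$\sqrt{F{\left(-51,T{\left(10,3 \right)} \right)} - 148066} = \sqrt{\left(1 + \left(-51\right)^{2}\right) - 148066} = \sqrt{\left(1 + 2601\right) - 148066} = \sqrt{2602 - 148066} = \sqrt{-145464} = 2 i \sqrt{36366}$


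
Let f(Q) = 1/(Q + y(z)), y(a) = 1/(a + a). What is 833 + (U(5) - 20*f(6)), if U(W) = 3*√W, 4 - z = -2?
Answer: 60569/73 + 3*√5 ≈ 836.42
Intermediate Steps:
z = 6 (z = 4 - 1*(-2) = 4 + 2 = 6)
y(a) = 1/(2*a)
f(Q) = 1/(1/12 + Q) (f(Q) = 1/(Q + (½)/6) = 1/(Q + (½)*(⅙)) = 1/(Q + 1/12) = 1/(1/12 + Q))
833 + (U(5) - 20*f(6)) = 833 + (3*√5 - 240/(1 + 12*6)) = 833 + (3*√5 - 240/(1 + 72)) = 833 + (3*√5 - 240/73) = 833 + (-240/73 + 3*√5) = 60569/73 + 3*√5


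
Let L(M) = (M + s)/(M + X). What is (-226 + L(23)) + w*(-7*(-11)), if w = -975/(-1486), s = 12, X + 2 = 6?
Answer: -6988537/40122 ≈ -174.18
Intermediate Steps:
X = 4 (X = -2 + 6 = 4)
L(M) = (12 + M)/(4 + M) (L(M) = (M + 12)/(M + 4) = (12 + M)/(4 + M))
w = 975/1486 (w = -975*(-1/1486) = 975/1486 ≈ 0.65612)
(-226 + L(23)) + w*(-7*(-11)) = (-226 + (12 + 23)/(4 + 23)) + 975*(-7*(-11))/1486 = (-226 + 35/27) + (975/1486)*77 = (-226 + (1/27)*35) + 75075/1486 = (-226 + 35/27) + 75075/1486 = -6067/27 + 75075/1486 = -6988537/40122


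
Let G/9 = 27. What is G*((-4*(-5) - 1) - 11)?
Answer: 1944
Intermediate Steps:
G = 243 (G = 9*27 = 243)
G*((-4*(-5) - 1) - 11) = 243*((-4*(-5) - 1) - 11) = 243*((20 - 1) - 11) = 243*(19 - 11) = 243*8 = 1944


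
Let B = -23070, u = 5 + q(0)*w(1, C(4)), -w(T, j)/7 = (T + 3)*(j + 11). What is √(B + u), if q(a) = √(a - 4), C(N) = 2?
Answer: √(-23065 - 728*I) ≈ 2.396 - 151.89*I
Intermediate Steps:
w(T, j) = -7*(3 + T)*(11 + j) (w(T, j) = -7*(T + 3)*(j + 11) = -7*(3 + T)*(11 + j))
q(a) = √(-4 + a)
u = 5 - 728*I (u = 5 + √(-4 + 0)*(-231 - 77*1 - 21*2 - 7*1*2) = 5 + √(-4)*(-231 - 77 - 42 - 14) = 5 + (2*I)*(-364) = 5 - 728*I ≈ 5.0 - 728.0*I)
√(B + u) = √(-23070 + (5 - 728*I)) = √(-23065 - 728*I)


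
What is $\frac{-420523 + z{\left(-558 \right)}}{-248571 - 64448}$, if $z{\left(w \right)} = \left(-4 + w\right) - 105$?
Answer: $\frac{60170}{44717} \approx 1.3456$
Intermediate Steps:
$z{\left(w \right)} = -109 + w$
$\frac{-420523 + z{\left(-558 \right)}}{-248571 - 64448} = \frac{-420523 - 667}{-248571 - 64448} = \frac{-420523 - 667}{-313019} = \left(-421190\right) \left(- \frac{1}{313019}\right) = \frac{60170}{44717}$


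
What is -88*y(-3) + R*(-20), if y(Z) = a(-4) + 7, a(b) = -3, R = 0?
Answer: -352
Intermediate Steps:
y(Z) = 4 (y(Z) = -3 + 7 = 4)
-88*y(-3) + R*(-20) = -88*4 + 0*(-20) = -352 + 0 = -352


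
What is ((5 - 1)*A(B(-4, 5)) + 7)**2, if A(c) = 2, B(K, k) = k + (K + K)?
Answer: 225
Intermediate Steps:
B(K, k) = k + 2*K
((5 - 1)*A(B(-4, 5)) + 7)**2 = ((5 - 1)*2 + 7)**2 = (4*2 + 7)**2 = (8 + 7)**2 = 15**2 = 225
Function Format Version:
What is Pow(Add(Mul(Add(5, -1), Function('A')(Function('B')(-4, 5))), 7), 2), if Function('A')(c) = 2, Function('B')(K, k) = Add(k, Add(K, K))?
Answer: 225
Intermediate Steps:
Function('B')(K, k) = Add(k, Mul(2, K))
Pow(Add(Mul(Add(5, -1), Function('A')(Function('B')(-4, 5))), 7), 2) = Pow(Add(Mul(Add(5, -1), 2), 7), 2) = Pow(Add(Mul(4, 2), 7), 2) = Pow(Add(8, 7), 2) = Pow(15, 2) = 225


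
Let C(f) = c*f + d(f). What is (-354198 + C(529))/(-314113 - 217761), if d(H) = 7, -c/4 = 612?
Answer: 1649183/531874 ≈ 3.1007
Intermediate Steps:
c = -2448 (c = -4*612 = -2448)
C(f) = 7 - 2448*f (C(f) = -2448*f + 7 = 7 - 2448*f)
(-354198 + C(529))/(-314113 - 217761) = (-354198 + (7 - 2448*529))/(-314113 - 217761) = (-354198 + (7 - 1294992))/(-531874) = (-354198 - 1294985)*(-1/531874) = -1649183*(-1/531874) = 1649183/531874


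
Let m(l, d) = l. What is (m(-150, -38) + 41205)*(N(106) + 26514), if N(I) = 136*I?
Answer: 1680381150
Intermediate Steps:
(m(-150, -38) + 41205)*(N(106) + 26514) = (-150 + 41205)*(136*106 + 26514) = 41055*(14416 + 26514) = 41055*40930 = 1680381150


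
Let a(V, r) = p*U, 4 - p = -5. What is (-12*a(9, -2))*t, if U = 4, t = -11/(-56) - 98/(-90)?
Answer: -19434/35 ≈ -555.26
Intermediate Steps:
p = 9 (p = 4 - 1*(-5) = 4 + 5 = 9)
t = 3239/2520 (t = -11*(-1/56) - 98*(-1/90) = 11/56 + 49/45 = 3239/2520 ≈ 1.2853)
a(V, r) = 36 (a(V, r) = 9*4 = 36)
(-12*a(9, -2))*t = -12*36*(3239/2520) = -432*3239/2520 = -19434/35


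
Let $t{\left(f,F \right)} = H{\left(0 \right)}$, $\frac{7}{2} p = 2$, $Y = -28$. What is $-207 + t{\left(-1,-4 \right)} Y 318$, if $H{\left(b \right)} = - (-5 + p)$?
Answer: $-39639$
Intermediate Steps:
$p = \frac{4}{7}$ ($p = \frac{2}{7} \cdot 2 = \frac{4}{7} \approx 0.57143$)
$H{\left(b \right)} = \frac{31}{7}$ ($H{\left(b \right)} = - (-5 + \frac{4}{7}) = \left(-1\right) \left(- \frac{31}{7}\right) = \frac{31}{7}$)
$t{\left(f,F \right)} = \frac{31}{7}$
$-207 + t{\left(-1,-4 \right)} Y 318 = -207 + \frac{31}{7} \left(-28\right) 318 = -207 - 39432 = -39639$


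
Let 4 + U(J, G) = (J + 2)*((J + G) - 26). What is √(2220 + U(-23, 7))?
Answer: √3098 ≈ 55.660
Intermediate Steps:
U(J, G) = -4 + (2 + J)*(-26 + G + J) (U(J, G) = -4 + (J + 2)*((J + G) - 26) = -4 + (2 + J)*((G + J) - 26) = -4 + (2 + J)*(-26 + G + J))
√(2220 + U(-23, 7)) = √(2220 + (-56 + (-23)² - 24*(-23) + 2*7 + 7*(-23))) = √(2220 + (-56 + 529 + 552 + 14 - 161)) = √(2220 + 878) = √3098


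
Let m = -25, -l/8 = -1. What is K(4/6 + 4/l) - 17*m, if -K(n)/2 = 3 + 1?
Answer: 417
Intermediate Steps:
l = 8 (l = -8*(-1) = 8)
K(n) = -8 (K(n) = -2*(3 + 1) = -2*4 = -8)
K(4/6 + 4/l) - 17*m = -8 - 17*(-25) = -8 + 425 = 417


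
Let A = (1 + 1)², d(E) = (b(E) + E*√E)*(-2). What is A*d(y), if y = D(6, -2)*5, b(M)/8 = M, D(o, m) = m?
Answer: 640 + 80*I*√10 ≈ 640.0 + 252.98*I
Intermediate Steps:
b(M) = 8*M
y = -10 (y = -2*5 = -10)
d(E) = -16*E - 2*E^(3/2) (d(E) = (8*E + E*√E)*(-2) = (8*E + E^(3/2))*(-2) = (E^(3/2) + 8*E)*(-2) = -16*E - 2*E^(3/2))
A = 4 (A = 2² = 4)
A*d(y) = 4*(-16*(-10) - (-20)*I*√10) = 4*(160 - (-20)*I*√10) = 4*(160 + 20*I*√10) = 640 + 80*I*√10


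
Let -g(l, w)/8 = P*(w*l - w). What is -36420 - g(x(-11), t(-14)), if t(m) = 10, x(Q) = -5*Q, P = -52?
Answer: -261060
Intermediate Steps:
g(l, w) = -416*w + 416*l*w (g(l, w) = -(-416)*(w*l - w) = -(-416)*(l*w - w) = -(-416)*(-w + l*w) = -8*(52*w - 52*l*w) = -416*w + 416*l*w)
-36420 - g(x(-11), t(-14)) = -36420 - 416*10*(-1 - 5*(-11)) = -36420 - 416*10*(-1 + 55) = -36420 - 416*10*54 = -36420 - 1*224640 = -36420 - 224640 = -261060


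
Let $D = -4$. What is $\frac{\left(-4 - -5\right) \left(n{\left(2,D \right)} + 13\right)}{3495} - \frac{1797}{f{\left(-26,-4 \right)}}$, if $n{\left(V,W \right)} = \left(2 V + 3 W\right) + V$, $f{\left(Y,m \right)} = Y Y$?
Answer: $- \frac{6275783}{2362620} \approx -2.6563$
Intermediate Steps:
$f{\left(Y,m \right)} = Y^{2}$
$n{\left(V,W \right)} = 3 V + 3 W$
$\frac{\left(-4 - -5\right) \left(n{\left(2,D \right)} + 13\right)}{3495} - \frac{1797}{f{\left(-26,-4 \right)}} = \frac{\left(-4 - -5\right) \left(\left(3 \cdot 2 + 3 \left(-4\right)\right) + 13\right)}{3495} - \frac{1797}{\left(-26\right)^{2}} = \left(-4 + 5\right) \left(\left(6 - 12\right) + 13\right) \frac{1}{3495} - \frac{1797}{676} = 1 \left(-6 + 13\right) \frac{1}{3495} - \frac{1797}{676} = 1 \cdot 7 \cdot \frac{1}{3495} - \frac{1797}{676} = 7 \cdot \frac{1}{3495} - \frac{1797}{676} = \frac{7}{3495} - \frac{1797}{676} = - \frac{6275783}{2362620}$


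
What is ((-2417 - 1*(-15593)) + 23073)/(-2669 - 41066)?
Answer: -36249/43735 ≈ -0.82883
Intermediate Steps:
((-2417 - 1*(-15593)) + 23073)/(-2669 - 41066) = ((-2417 + 15593) + 23073)/(-43735) = (13176 + 23073)*(-1/43735) = 36249*(-1/43735) = -36249/43735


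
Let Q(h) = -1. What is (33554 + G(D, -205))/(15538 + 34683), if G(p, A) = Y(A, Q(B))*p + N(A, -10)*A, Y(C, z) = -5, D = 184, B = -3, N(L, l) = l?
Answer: 34684/50221 ≈ 0.69063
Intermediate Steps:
G(p, A) = -10*A - 5*p (G(p, A) = -5*p - 10*A = -10*A - 5*p)
(33554 + G(D, -205))/(15538 + 34683) = (33554 + (-10*(-205) - 5*184))/(15538 + 34683) = (33554 + (2050 - 920))/50221 = (33554 + 1130)*(1/50221) = 34684*(1/50221) = 34684/50221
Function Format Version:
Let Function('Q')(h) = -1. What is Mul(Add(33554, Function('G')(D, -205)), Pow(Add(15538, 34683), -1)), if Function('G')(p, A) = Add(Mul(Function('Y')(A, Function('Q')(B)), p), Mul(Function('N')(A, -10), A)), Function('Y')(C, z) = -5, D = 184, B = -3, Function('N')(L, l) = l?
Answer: Rational(34684, 50221) ≈ 0.69063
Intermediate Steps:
Function('G')(p, A) = Add(Mul(-10, A), Mul(-5, p)) (Function('G')(p, A) = Add(Mul(-5, p), Mul(-10, A)) = Add(Mul(-10, A), Mul(-5, p)))
Mul(Add(33554, Function('G')(D, -205)), Pow(Add(15538, 34683), -1)) = Mul(Add(33554, Add(Mul(-10, -205), Mul(-5, 184))), Pow(Add(15538, 34683), -1)) = Mul(Add(33554, Add(2050, -920)), Pow(50221, -1)) = Mul(Add(33554, 1130), Rational(1, 50221)) = Mul(34684, Rational(1, 50221)) = Rational(34684, 50221)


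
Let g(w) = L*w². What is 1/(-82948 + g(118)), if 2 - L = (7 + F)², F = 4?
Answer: -1/1739904 ≈ -5.7474e-7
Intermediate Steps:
L = -119 (L = 2 - (7 + 4)² = 2 - 1*11² = 2 - 1*121 = 2 - 121 = -119)
g(w) = -119*w²
1/(-82948 + g(118)) = 1/(-82948 - 119*118²) = 1/(-82948 - 119*13924) = 1/(-82948 - 1656956) = 1/(-1739904) = -1/1739904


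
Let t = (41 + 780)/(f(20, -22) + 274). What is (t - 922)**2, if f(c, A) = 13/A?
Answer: 30556219061824/36180225 ≈ 8.4456e+5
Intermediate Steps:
t = 18062/6015 (t = (41 + 780)/(13/(-22) + 274) = 821/(13*(-1/22) + 274) = 821/(-13/22 + 274) = 821/(6015/22) = 821*(22/6015) = 18062/6015 ≈ 3.0028)
(t - 922)**2 = (18062/6015 - 922)**2 = (-5527768/6015)**2 = 30556219061824/36180225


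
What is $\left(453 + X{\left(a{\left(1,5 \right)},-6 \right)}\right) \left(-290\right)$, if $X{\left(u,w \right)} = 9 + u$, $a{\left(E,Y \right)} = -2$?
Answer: $-133400$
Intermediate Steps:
$\left(453 + X{\left(a{\left(1,5 \right)},-6 \right)}\right) \left(-290\right) = \left(453 + \left(9 - 2\right)\right) \left(-290\right) = \left(453 + 7\right) \left(-290\right) = 460 \left(-290\right) = -133400$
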